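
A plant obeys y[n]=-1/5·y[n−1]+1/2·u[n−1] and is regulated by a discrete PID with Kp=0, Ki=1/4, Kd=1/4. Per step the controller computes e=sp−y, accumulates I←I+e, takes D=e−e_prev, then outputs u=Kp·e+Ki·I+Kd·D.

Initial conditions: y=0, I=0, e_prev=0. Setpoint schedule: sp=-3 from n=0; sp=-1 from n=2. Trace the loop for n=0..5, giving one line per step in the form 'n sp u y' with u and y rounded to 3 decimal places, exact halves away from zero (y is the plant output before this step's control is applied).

(exact arithmetic carried between steps; '≈' marks a value shown rounded to 6 d.p. or computed from one; I and e_prev carry over from the previous line; the table rounds u and y to 3 d.p., halves away from zero)
n=0: y=0, sp=-3, e=sp−y=-3; I=-3, D=e−e_prev=-3; u=0·(-3)+1/4·(-3)+1/4·(-3)=-1.5; next y=-1/5·0+1/2·(-1.5)=-0.75
n=1: y=-0.75, sp=-3, e=sp−y=-2.25; I=-5.25, D=e−e_prev=0.75; u=0·(-2.25)+1/4·(-5.25)+1/4·0.75=-1.125; next y=-1/5·(-0.75)+1/2·(-1.125)=-0.4125
n=2: y=-0.4125, sp=-1, e=sp−y=-0.5875; I=-5.8375, D=e−e_prev=1.6625; u=0·(-0.5875)+1/4·(-5.8375)+1/4·1.6625=-1.04375; next y=-1/5·(-0.4125)+1/2·(-1.04375)=-0.439375
n=3: y=-0.439375, sp=-1, e=sp−y=-0.560625; I=-6.398125, D=e−e_prev=0.026875; u=0·(-0.560625)+1/4·(-6.398125)+1/4·0.026875≈-1.592813; next y=-1/5·(-0.439375)+1/2·(-1.592813)≈-0.708531
n=4: y≈-0.708531, sp=-1, e=sp−y≈-0.291469; I≈-6.689594, D=e−e_prev≈0.269156; u=0·(-0.291469)+1/4·(-6.689594)+1/4·0.269156≈-1.605109; next y=-1/5·(-0.708531)+1/2·(-1.605109)≈-0.660848
n=5: y≈-0.660848, sp=-1, e=sp−y≈-0.339152; I≈-7.028745, D=e−e_prev≈-0.047683; u=0·(-0.339152)+1/4·(-7.028745)+1/4·(-0.047683)≈-1.769107; next y=-1/5·(-0.660848)+1/2·(-1.769107)≈-0.752384

0 -3 -1.500 0.000
1 -3 -1.125 -0.750
2 -1 -1.044 -0.413
3 -1 -1.593 -0.439
4 -1 -1.605 -0.709
5 -1 -1.769 -0.661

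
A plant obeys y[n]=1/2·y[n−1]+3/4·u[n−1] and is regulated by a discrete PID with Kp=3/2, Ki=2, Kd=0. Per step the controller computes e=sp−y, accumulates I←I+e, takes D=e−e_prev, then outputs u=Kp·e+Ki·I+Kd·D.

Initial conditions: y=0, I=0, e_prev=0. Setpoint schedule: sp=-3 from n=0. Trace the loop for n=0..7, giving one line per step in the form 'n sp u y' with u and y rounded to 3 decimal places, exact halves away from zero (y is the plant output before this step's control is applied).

(exact arithmetic carried between steps; '≈' marks a value shown rounded to 6 d.p. or computed from one; I and e_prev carry over from the previous line; the table rounds u and y to 3 d.p., halves away from zero)
n=0: y=0, sp=-3, e=sp−y=-3; I=-3, D=e−e_prev=-3; u=3/2·(-3)+2·(-3)+0·(-3)=-10.5; next y=1/2·0+3/4·(-10.5)=-7.875
n=1: y=-7.875, sp=-3, e=sp−y=4.875; I=1.875, D=e−e_prev=7.875; u=3/2·4.875+2·1.875+0·7.875=11.0625; next y=1/2·(-7.875)+3/4·11.0625=4.359375
n=2: y=4.359375, sp=-3, e=sp−y=-7.359375; I=-5.484375, D=e−e_prev=-12.234375; u=3/2·(-7.359375)+2·(-5.484375)+0·(-12.234375)≈-22.007813; next y=1/2·4.359375+3/4·(-22.007813)≈-14.326172
n=3: y≈-14.326172, sp=-3, e=sp−y≈11.326172; I≈5.841797, D=e−e_prev≈18.685547; u=3/2·11.326172+2·5.841797+0·18.685547≈28.672852; next y=1/2·(-14.326172)+3/4·28.672852≈14.341553
n=4: y≈14.341553, sp=-3, e=sp−y≈-17.341553; I≈-11.499756, D=e−e_prev≈-28.667725; u=3/2·(-17.341553)+2·(-11.499756)+0·(-28.667725)≈-49.011841; next y=1/2·14.341553+3/4·(-49.011841)≈-29.588104
n=5: y≈-29.588104, sp=-3, e=sp−y≈26.588104; I≈15.088348, D=e−e_prev≈43.929657; u=3/2·26.588104+2·15.088348+0·43.929657≈70.058853; next y=1/2·(-29.588104)+3/4·70.058853≈37.750088
n=6: y≈37.750088, sp=-3, e=sp−y≈-40.750088; I≈-25.661739, D=e−e_prev≈-67.338192; u=3/2·(-40.750088)+2·(-25.661739)+0·(-67.338192)≈-112.448610; next y=1/2·37.750088+3/4·(-112.448610)≈-65.461414
n=7: y≈-65.461414, sp=-3, e=sp−y≈62.461414; I≈36.799675, D=e−e_prev≈103.211502; u=3/2·62.461414+2·36.799675+0·103.211502≈167.291470; next y=1/2·(-65.461414)+3/4·167.291470≈92.737895

0 -3 -10.500 0.000
1 -3 11.063 -7.875
2 -3 -22.008 4.359
3 -3 28.673 -14.326
4 -3 -49.012 14.342
5 -3 70.059 -29.588
6 -3 -112.449 37.750
7 -3 167.291 -65.461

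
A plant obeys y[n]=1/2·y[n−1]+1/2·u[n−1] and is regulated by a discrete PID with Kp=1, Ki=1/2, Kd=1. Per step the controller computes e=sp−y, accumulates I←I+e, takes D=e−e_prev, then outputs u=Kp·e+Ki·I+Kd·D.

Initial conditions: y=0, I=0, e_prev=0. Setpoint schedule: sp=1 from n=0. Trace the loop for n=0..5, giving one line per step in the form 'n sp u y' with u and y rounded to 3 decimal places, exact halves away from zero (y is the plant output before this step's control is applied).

(exact arithmetic carried between steps; '≈' marks a value shown rounded to 6 d.p. or computed from one; I and e_prev carry over from the previous line; the table rounds u and y to 3 d.p., halves away from zero)
n=0: y=0, sp=1, e=sp−y=1; I=1, D=e−e_prev=1; u=1·1+1/2·1+1·1=2.5; next y=1/2·0+1/2·2.5=1.25
n=1: y=1.25, sp=1, e=sp−y=-0.25; I=0.75, D=e−e_prev=-1.25; u=1·(-0.25)+1/2·0.75+1·(-1.25)=-1.125; next y=1/2·1.25+1/2·(-1.125)=0.0625
n=2: y=0.0625, sp=1, e=sp−y=0.9375; I=1.6875, D=e−e_prev=1.1875; u=1·0.9375+1/2·1.6875+1·1.1875=2.96875; next y=1/2·0.0625+1/2·2.96875=1.515625
n=3: y=1.515625, sp=1, e=sp−y=-0.515625; I=1.171875, D=e−e_prev=-1.453125; u=1·(-0.515625)+1/2·1.171875+1·(-1.453125)≈-1.382813; next y=1/2·1.515625+1/2·(-1.382813)≈0.066406
n=4: y≈0.066406, sp=1, e=sp−y≈0.933594; I≈2.105469, D=e−e_prev≈1.449219; u=1·0.933594+1/2·2.105469+1·1.449219≈3.435547; next y=1/2·0.066406+1/2·3.435547≈1.750977
n=5: y≈1.750977, sp=1, e=sp−y≈-0.750977; I≈1.354492, D=e−e_prev≈-1.684570; u=1·(-0.750977)+1/2·1.354492+1·(-1.684570)≈-1.758301; next y=1/2·1.750977+1/2·(-1.758301)≈-0.003662

0 1 2.500 0.000
1 1 -1.125 1.250
2 1 2.969 0.063
3 1 -1.383 1.516
4 1 3.436 0.066
5 1 -1.758 1.751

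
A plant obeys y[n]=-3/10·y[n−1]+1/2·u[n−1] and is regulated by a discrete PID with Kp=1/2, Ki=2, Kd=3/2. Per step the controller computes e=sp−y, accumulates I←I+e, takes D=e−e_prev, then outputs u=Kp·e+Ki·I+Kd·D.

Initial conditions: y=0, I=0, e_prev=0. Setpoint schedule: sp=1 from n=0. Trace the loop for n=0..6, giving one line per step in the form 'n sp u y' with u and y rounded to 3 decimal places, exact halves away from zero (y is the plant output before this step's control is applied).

(exact arithmetic carried between steps; '≈' marks a value shown rounded to 6 d.p. or computed from one; I and e_prev carry over from the previous line; the table rounds u and y to 3 d.p., halves away from zero)
n=0: y=0, sp=1, e=sp−y=1; I=1, D=e−e_prev=1; u=1/2·1+2·1+3/2·1=4; next y=-3/10·0+1/2·4=2
n=1: y=2, sp=1, e=sp−y=-1; I=0, D=e−e_prev=-2; u=1/2·(-1)+2·0+3/2·(-2)=-3.5; next y=-3/10·2+1/2·(-3.5)=-2.35
n=2: y=-2.35, sp=1, e=sp−y=3.35; I=3.35, D=e−e_prev=4.35; u=1/2·3.35+2·3.35+3/2·4.35=14.9; next y=-3/10·(-2.35)+1/2·14.9=8.155
n=3: y=8.155, sp=1, e=sp−y=-7.155; I=-3.805, D=e−e_prev=-10.505; u=1/2·(-7.155)+2·(-3.805)+3/2·(-10.505)=-26.945; next y=-3/10·8.155+1/2·(-26.945)=-15.919
n=4: y=-15.919, sp=1, e=sp−y=16.919; I=13.114, D=e−e_prev=24.074; u=1/2·16.919+2·13.114+3/2·24.074=70.7985; next y=-3/10·(-15.919)+1/2·70.7985=40.17495
n=5: y=40.17495, sp=1, e=sp−y=-39.17495; I=-26.06095, D=e−e_prev=-56.09395; u=1/2·(-39.17495)+2·(-26.06095)+3/2·(-56.09395)=-155.8503; next y=-3/10·40.17495+1/2·(-155.8503)=-89.977635
n=6: y=-89.977635, sp=1, e=sp−y=90.977635; I=64.916685, D=e−e_prev=130.152585; u=1/2·90.977635+2·64.916685+3/2·130.152585=370.551065; next y=-3/10·(-89.977635)+1/2·370.551065=212.268823

0 1 4.000 0.000
1 1 -3.500 2.000
2 1 14.900 -2.350
3 1 -26.945 8.155
4 1 70.799 -15.919
5 1 -155.850 40.175
6 1 370.551 -89.978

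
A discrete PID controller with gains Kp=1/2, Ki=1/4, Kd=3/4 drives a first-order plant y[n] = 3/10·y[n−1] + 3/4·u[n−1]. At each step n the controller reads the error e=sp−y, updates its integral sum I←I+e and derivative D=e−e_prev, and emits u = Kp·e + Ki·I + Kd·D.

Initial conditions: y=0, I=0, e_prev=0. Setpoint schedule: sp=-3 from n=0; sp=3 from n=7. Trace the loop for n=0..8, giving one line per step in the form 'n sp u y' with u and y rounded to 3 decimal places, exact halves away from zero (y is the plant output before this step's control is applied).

(exact arithmetic carried between steps; '≈' marks a value shown rounded to 6 d.p. or computed from one; I and e_prev carry over from the previous line; the table rounds u and y to 3 d.p., halves away from zero)
n=0: y=0, sp=-3, e=sp−y=-3; I=-3, D=e−e_prev=-3; u=1/2·(-3)+1/4·(-3)+3/4·(-3)=-4.5; next y=3/10·0+3/4·(-4.5)=-3.375
n=1: y=-3.375, sp=-3, e=sp−y=0.375; I=-2.625, D=e−e_prev=3.375; u=1/2·0.375+1/4·(-2.625)+3/4·3.375=2.0625; next y=3/10·(-3.375)+3/4·2.0625=0.534375
n=2: y=0.534375, sp=-3, e=sp−y=-3.534375; I=-6.159375, D=e−e_prev=-3.909375; u=1/2·(-3.534375)+1/4·(-6.159375)+3/4·(-3.909375)≈-6.239063; next y=3/10·0.534375+3/4·(-6.239063)≈-4.518984
n=3: y≈-4.518984, sp=-3, e=sp−y≈1.518984; I≈-4.640391, D=e−e_prev≈5.053359; u=1/2·1.518984+1/4·(-4.640391)+3/4·5.053359≈3.389414; next y=3/10·(-4.518984)+3/4·3.389414≈1.186365
n=4: y≈1.186365, sp=-3, e=sp−y≈-4.186365; I≈-8.826756, D=e−e_prev≈-5.705350; u=1/2·(-4.186365)+1/4·(-8.826756)+3/4·(-5.705350)≈-8.578884; next y=3/10·1.186365+3/4·(-8.578884)≈-6.078253
n=5: y≈-6.078253, sp=-3, e=sp−y≈3.078253; I≈-5.748503, D=e−e_prev≈7.264619; u=1/2·3.078253+1/4·(-5.748503)+3/4·7.264619≈5.550465; next y=3/10·(-6.078253)+3/4·5.550465≈2.339373
n=6: y≈2.339373, sp=-3, e=sp−y≈-5.339373; I≈-11.087875, D=e−e_prev≈-8.417626; u=1/2·(-5.339373)+1/4·(-11.087875)+3/4·(-8.417626)≈-11.754875; next y=3/10·2.339373+3/4·(-11.754875)≈-8.114344
n=7: y≈-8.114344, sp=3, e=sp−y≈11.114344; I≈0.026469, D=e−e_prev≈16.453717; u=1/2·11.114344+1/4·0.026469+3/4·16.453717≈17.904077; next y=3/10·(-8.114344)+3/4·17.904077≈10.993754
n=8: y≈10.993754, sp=3, e=sp−y≈-7.993754; I≈-7.967286, D=e−e_prev≈-19.108099; u=1/2·(-7.993754)+1/4·(-7.967286)+3/4·(-19.108099)≈-20.319773; next y=3/10·10.993754+3/4·(-20.319773)≈-11.941703

0 -3 -4.500 0.000
1 -3 2.063 -3.375
2 -3 -6.239 0.534
3 -3 3.389 -4.519
4 -3 -8.579 1.186
5 -3 5.550 -6.078
6 -3 -11.755 2.339
7 3 17.904 -8.114
8 3 -20.320 10.994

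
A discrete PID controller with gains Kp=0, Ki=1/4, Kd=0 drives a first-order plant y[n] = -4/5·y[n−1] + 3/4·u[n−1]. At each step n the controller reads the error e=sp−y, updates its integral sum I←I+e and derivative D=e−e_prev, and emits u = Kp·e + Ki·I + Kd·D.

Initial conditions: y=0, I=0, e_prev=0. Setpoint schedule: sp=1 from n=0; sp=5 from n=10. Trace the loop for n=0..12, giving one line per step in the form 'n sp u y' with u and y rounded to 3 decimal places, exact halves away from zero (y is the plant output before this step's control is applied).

(exact arithmetic carried between steps; '≈' marks a value shown rounded to 6 d.p. or computed from one; I and e_prev carry over from the previous line; the table rounds u and y to 3 d.p., halves away from zero)
n=0: y=0, sp=1, e=sp−y=1; I=1, D=e−e_prev=1; u=0·1+1/4·1+0·1=0.25; next y=-4/5·0+3/4·0.25=0.1875
n=1: y=0.1875, sp=1, e=sp−y=0.8125; I=1.8125, D=e−e_prev=-0.1875; u=0·0.8125+1/4·1.8125+0·(-0.1875)=0.453125; next y=-4/5·0.1875+3/4·0.453125≈0.189844
n=2: y≈0.189844, sp=1, e=sp−y≈0.810156; I≈2.622656, D=e−e_prev≈-0.002344; u=0·0.810156+1/4·2.622656+0·(-0.002344)≈0.655664; next y=-4/5·0.189844+3/4·0.655664≈0.339873
n=3: y≈0.339873, sp=1, e=sp−y≈0.660127; I≈3.282783, D=e−e_prev≈-0.150029; u=0·0.660127+1/4·3.282783+0·(-0.150029)≈0.820696; next y=-4/5·0.339873+3/4·0.820696≈0.343623
n=4: y≈0.343623, sp=1, e=sp−y≈0.656377; I≈3.939160, D=e−e_prev≈-0.003750; u=0·0.656377+1/4·3.939160+0·(-0.003750)≈0.984790; next y=-4/5·0.343623+3/4·0.984790≈0.463694
n=5: y≈0.463694, sp=1, e=sp−y≈0.536306; I≈4.475466, D=e−e_prev≈-0.120070; u=0·0.536306+1/4·4.475466+0·(-0.120070)≈1.118867; next y=-4/5·0.463694+3/4·1.118867≈0.468195
n=6: y≈0.468195, sp=1, e=sp−y≈0.531805; I≈5.007271, D=e−e_prev≈-0.004501; u=0·0.531805+1/4·5.007271+0·(-0.004501)≈1.251818; next y=-4/5·0.468195+3/4·1.251818≈0.564307
n=7: y≈0.564307, sp=1, e=sp−y≈0.435693; I≈5.442964, D=e−e_prev≈-0.096113; u=0·0.435693+1/4·5.442964+0·(-0.096113)≈1.360741; next y=-4/5·0.564307+3/4·1.360741≈0.569110
n=8: y≈0.569110, sp=1, e=sp−y≈0.430890; I≈5.873854, D=e−e_prev≈-0.004802; u=0·0.430890+1/4·5.873854+0·(-0.004802)≈1.468463; next y=-4/5·0.569110+3/4·1.468463≈0.646060
n=9: y≈0.646060, sp=1, e=sp−y≈0.353940; I≈6.227794, D=e−e_prev≈-0.076950; u=0·0.353940+1/4·6.227794+0·(-0.076950)≈1.556949; next y=-4/5·0.646060+3/4·1.556949≈0.650864
n=10: y≈0.650864, sp=5, e=sp−y≈4.349136; I≈10.576931, D=e−e_prev≈3.995196; u=0·4.349136+1/4·10.576931+0·3.995196≈2.644233; next y=-4/5·0.650864+3/4·2.644233≈1.462484
n=11: y≈1.462484, sp=5, e=sp−y≈3.537516; I≈14.114447, D=e−e_prev≈-0.811620; u=0·3.537516+1/4·14.114447+0·(-0.811620)≈3.528612; next y=-4/5·1.462484+3/4·3.528612≈1.476472
n=12: y≈1.476472, sp=5, e=sp−y≈3.523528; I≈17.637975, D=e−e_prev≈-0.013988; u=0·3.523528+1/4·17.637975+0·(-0.013988)≈4.409494; next y=-4/5·1.476472+3/4·4.409494≈2.125943

0 1 0.250 0.000
1 1 0.453 0.188
2 1 0.656 0.190
3 1 0.821 0.340
4 1 0.985 0.344
5 1 1.119 0.464
6 1 1.252 0.468
7 1 1.361 0.564
8 1 1.468 0.569
9 1 1.557 0.646
10 5 2.644 0.651
11 5 3.529 1.462
12 5 4.409 1.476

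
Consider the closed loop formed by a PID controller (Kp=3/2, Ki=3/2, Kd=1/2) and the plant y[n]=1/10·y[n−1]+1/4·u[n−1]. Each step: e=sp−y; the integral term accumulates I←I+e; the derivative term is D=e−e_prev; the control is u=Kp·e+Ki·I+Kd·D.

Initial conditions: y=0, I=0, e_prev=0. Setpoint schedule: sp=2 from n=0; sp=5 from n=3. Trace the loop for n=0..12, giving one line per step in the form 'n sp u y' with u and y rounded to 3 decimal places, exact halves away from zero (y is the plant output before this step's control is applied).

0 2 7.000 0.000
1 2 2.875 1.750
2 2 7.122 0.894
3 5 15.437 1.870
4 5 11.503 4.046
5 5 16.702 3.280
6 5 14.617 4.504
7 5 17.370 4.105
8 5 16.245 4.753
9 5 17.697 4.536
10 5 17.089 4.878
11 5 17.855 4.760
12 5 17.527 4.940

(exact arithmetic carried between steps; '≈' marks a value shown rounded to 6 d.p. or computed from one; I and e_prev carry over from the previous line; the table rounds u and y to 3 d.p., halves away from zero)
n=0: y=0, sp=2, e=sp−y=2; I=2, D=e−e_prev=2; u=3/2·2+3/2·2+1/2·2=7; next y=1/10·0+1/4·7=1.75
n=1: y=1.75, sp=2, e=sp−y=0.25; I=2.25, D=e−e_prev=-1.75; u=3/2·0.25+3/2·2.25+1/2·(-1.75)=2.875; next y=1/10·1.75+1/4·2.875=0.89375
n=2: y=0.89375, sp=2, e=sp−y=1.10625; I=3.35625, D=e−e_prev=0.85625; u=3/2·1.10625+3/2·3.35625+1/2·0.85625=7.121875; next y=1/10·0.89375+1/4·7.121875≈1.869844
n=3: y≈1.869844, sp=5, e=sp−y≈3.130156; I≈6.486406, D=e−e_prev≈2.023906; u=3/2·3.130156+3/2·6.486406+1/2·2.023906≈15.436797; next y=1/10·1.869844+1/4·15.436797≈4.046184
n=4: y≈4.046184, sp=5, e=sp−y≈0.953816; I≈7.440223, D=e−e_prev≈-2.176340; u=3/2·0.953816+3/2·7.440223+1/2·(-2.176340)≈11.502889; next y=1/10·4.046184+1/4·11.502889≈3.280341
n=5: y≈3.280341, sp=5, e=sp−y≈1.719659; I≈9.159882, D=e−e_prev≈0.765843; u=3/2·1.719659+3/2·9.159882+1/2·0.765843≈16.702234; next y=1/10·3.280341+1/4·16.702234≈4.503593
n=6: y≈4.503593, sp=5, e=sp−y≈0.496407; I≈9.656290, D=e−e_prev≈-1.223252; u=3/2·0.496407+3/2·9.656290+1/2·(-1.223252)≈14.617420; next y=1/10·4.503593+1/4·14.617420≈4.104714
n=7: y≈4.104714, sp=5, e=sp−y≈0.895286; I≈10.551575, D=e−e_prev≈0.398878; u=3/2·0.895286+3/2·10.551575+1/2·0.398878≈17.369731; next y=1/10·4.104714+1/4·17.369731≈4.752904
n=8: y≈4.752904, sp=5, e=sp−y≈0.247096; I≈10.798671, D=e−e_prev≈-0.648190; u=3/2·0.247096+3/2·10.798671+1/2·(-0.648190)≈16.244556; next y=1/10·4.752904+1/4·16.244556≈4.536429
n=9: y≈4.536429, sp=5, e=sp−y≈0.463571; I≈11.262242, D=e−e_prev≈0.216475; u=3/2·0.463571+3/2·11.262242+1/2·0.216475≈17.696956; next y=1/10·4.536429+1/4·17.696956≈4.877882
n=10: y≈4.877882, sp=5, e=sp−y≈0.122118; I≈11.384360, D=e−e_prev≈-0.341453; u=3/2·0.122118+3/2·11.384360+1/2·(-0.341453)≈17.088990; next y=1/10·4.877882+1/4·17.088990≈4.760036
n=11: y≈4.760036, sp=5, e=sp−y≈0.239964; I≈11.624324, D=e−e_prev≈0.117846; u=3/2·0.239964+3/2·11.624324+1/2·0.117846≈17.855356; next y=1/10·4.760036+1/4·17.855356≈4.939842
n=12: y≈4.939842, sp=5, e=sp−y≈0.060158; I≈11.684482, D=e−e_prev≈-0.179807; u=3/2·0.060158+3/2·11.684482+1/2·(-0.179807)≈17.527055; next y=1/10·4.939842+1/4·17.527055≈4.875748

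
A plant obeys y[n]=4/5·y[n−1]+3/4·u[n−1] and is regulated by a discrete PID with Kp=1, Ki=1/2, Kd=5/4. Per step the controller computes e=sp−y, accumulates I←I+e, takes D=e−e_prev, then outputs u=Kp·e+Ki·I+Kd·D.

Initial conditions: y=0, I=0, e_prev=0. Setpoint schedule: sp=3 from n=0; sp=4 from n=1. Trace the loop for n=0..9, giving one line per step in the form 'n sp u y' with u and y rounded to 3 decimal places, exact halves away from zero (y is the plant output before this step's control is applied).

0 3 8.250 0.000
1 4 -8.266 6.188
2 4 17.576 -1.249
3 4 -26.033 12.183
4 4 47.059 -9.779
5 4 -75.940 27.471
6 4 130.622 -34.978
7 4 -216.597 69.984
8 4 366.837 -106.460
9 4 -613.643 189.959

(exact arithmetic carried between steps; '≈' marks a value shown rounded to 6 d.p. or computed from one; I and e_prev carry over from the previous line; the table rounds u and y to 3 d.p., halves away from zero)
n=0: y=0, sp=3, e=sp−y=3; I=3, D=e−e_prev=3; u=1·3+1/2·3+5/4·3=8.25; next y=4/5·0+3/4·8.25=6.1875
n=1: y=6.1875, sp=4, e=sp−y=-2.1875; I=0.8125, D=e−e_prev=-5.1875; u=1·(-2.1875)+1/2·0.8125+5/4·(-5.1875)=-8.265625; next y=4/5·6.1875+3/4·(-8.265625)≈-1.249219
n=2: y≈-1.249219, sp=4, e=sp−y≈5.249219; I≈6.061719, D=e−e_prev≈7.436719; u=1·5.249219+1/2·6.061719+5/4·7.436719≈17.575977; next y=4/5·(-1.249219)+3/4·17.575977≈12.182607
n=3: y≈12.182607, sp=4, e=sp−y≈-8.182607; I≈-2.120889, D=e−e_prev≈-13.431826; u=1·(-8.182607)+1/2·(-2.120889)+5/4·(-13.431826)≈-26.032834; next y=4/5·12.182607+3/4·(-26.032834)≈-9.778540
n=4: y≈-9.778540, sp=4, e=sp−y≈13.778540; I≈11.657651, D=e−e_prev≈21.961147; u=1·13.778540+1/2·11.657651+5/4·21.961147≈47.058800; next y=4/5·(-9.778540)+3/4·47.058800≈27.471268
n=5: y≈27.471268, sp=4, e=sp−y≈-23.471268; I≈-11.813617, D=e−e_prev≈-37.249808; u=1·(-23.471268)+1/2·(-11.813617)+5/4·(-37.249808)≈-75.940336; next y=4/5·27.471268+3/4·(-75.940336)≈-34.978238
n=6: y≈-34.978238, sp=4, e=sp−y≈38.978238; I≈27.164621, D=e−e_prev≈62.449505; u=1·38.978238+1/2·27.164621+5/4·62.449505≈130.622430; next y=4/5·(-34.978238)+3/4·130.622430≈69.984232
n=7: y≈69.984232, sp=4, e=sp−y≈-65.984232; I≈-38.819611, D=e−e_prev≈-104.962470; u=1·(-65.984232)+1/2·(-38.819611)+5/4·(-104.962470)≈-216.597126; next y=4/5·69.984232+3/4·(-216.597126)≈-106.460458
n=8: y≈-106.460458, sp=4, e=sp−y≈110.460458; I≈71.640847, D=e−e_prev≈176.444691; u=1·110.460458+1/2·71.640847+5/4·176.444691≈366.836745; next y=4/5·(-106.460458)+3/4·366.836745≈189.959192
n=9: y≈189.959192, sp=4, e=sp−y≈-185.959192; I≈-114.318345, D=e−e_prev≈-296.419650; u=1·(-185.959192)+1/2·(-114.318345)+5/4·(-296.419650)≈-613.642928; next y=4/5·189.959192+3/4·(-613.642928)≈-308.264842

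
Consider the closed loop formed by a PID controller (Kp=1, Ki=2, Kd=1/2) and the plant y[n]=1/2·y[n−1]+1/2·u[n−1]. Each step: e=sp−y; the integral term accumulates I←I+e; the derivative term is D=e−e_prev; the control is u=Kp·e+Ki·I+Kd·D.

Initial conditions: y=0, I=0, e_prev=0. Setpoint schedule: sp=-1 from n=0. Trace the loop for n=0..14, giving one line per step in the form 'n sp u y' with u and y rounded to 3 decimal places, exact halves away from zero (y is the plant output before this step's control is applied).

(exact arithmetic carried between steps; '≈' marks a value shown rounded to 6 d.p. or computed from one; I and e_prev carry over from the previous line; the table rounds u and y to 3 d.p., halves away from zero)
n=0: y=0, sp=-1, e=sp−y=-1; I=-1, D=e−e_prev=-1; u=1·(-1)+2·(-1)+1/2·(-1)=-3.5; next y=1/2·0+1/2·(-3.5)=-1.75
n=1: y=-1.75, sp=-1, e=sp−y=0.75; I=-0.25, D=e−e_prev=1.75; u=1·0.75+2·(-0.25)+1/2·1.75=1.125; next y=1/2·(-1.75)+1/2·1.125=-0.3125
n=2: y=-0.3125, sp=-1, e=sp−y=-0.6875; I=-0.9375, D=e−e_prev=-1.4375; u=1·(-0.6875)+2·(-0.9375)+1/2·(-1.4375)=-3.28125; next y=1/2·(-0.3125)+1/2·(-3.28125)=-1.796875
n=3: y=-1.796875, sp=-1, e=sp−y=0.796875; I=-0.140625, D=e−e_prev=1.484375; u=1·0.796875+2·(-0.140625)+1/2·1.484375≈1.257813; next y=1/2·(-1.796875)+1/2·1.257813≈-0.269531
n=4: y≈-0.269531, sp=-1, e=sp−y≈-0.730469; I≈-0.871094, D=e−e_prev≈-1.527344; u=1·(-0.730469)+2·(-0.871094)+1/2·(-1.527344)≈-3.236328; next y=1/2·(-0.269531)+1/2·(-3.236328)≈-1.752930
n=5: y≈-1.752930, sp=-1, e=sp−y≈0.752930; I≈-0.118164, D=e−e_prev≈1.483398; u=1·0.752930+2·(-0.118164)+1/2·1.483398≈1.258301; next y=1/2·(-1.752930)+1/2·1.258301≈-0.247314
n=6: y≈-0.247314, sp=-1, e=sp−y≈-0.752686; I≈-0.870850, D=e−e_prev≈-1.505615; u=1·(-0.752686)+2·(-0.870850)+1/2·(-1.505615)≈-3.247192; next y=1/2·(-0.247314)+1/2·(-3.247192)≈-1.747253
n=7: y≈-1.747253, sp=-1, e=sp−y≈0.747253; I≈-0.123596, D=e−e_prev≈1.499939; u=1·0.747253+2·(-0.123596)+1/2·1.499939≈1.250031; next y=1/2·(-1.747253)+1/2·1.250031≈-0.248611
n=8: y≈-0.248611, sp=-1, e=sp−y≈-0.751389; I≈-0.874985, D=e−e_prev≈-1.498642; u=1·(-0.751389)+2·(-0.874985)+1/2·(-1.498642)≈-3.250679; next y=1/2·(-0.248611)+1/2·(-3.250679)≈-1.749645
n=9: y≈-1.749645, sp=-1, e=sp−y≈0.749645; I≈-0.125340, D=e−e_prev≈1.501034; u=1·0.749645+2·(-0.125340)+1/2·1.501034≈1.249483; next y=1/2·(-1.749645)+1/2·1.249483≈-0.250081
n=10: y≈-0.250081, sp=-1, e=sp−y≈-0.749919; I≈-0.875258, D=e−e_prev≈-1.499564; u=1·(-0.749919)+2·(-0.875258)+1/2·(-1.499564)≈-3.250218; next y=1/2·(-0.250081)+1/2·(-3.250218)≈-1.750149
n=11: y≈-1.750149, sp=-1, e=sp−y≈0.750149; I≈-0.125109, D=e−e_prev≈1.500068; u=1·0.750149+2·(-0.125109)+1/2·1.500068≈1.249966; next y=1/2·(-1.750149)+1/2·1.249966≈-0.250092
n=12: y≈-0.250092, sp=-1, e=sp−y≈-0.749908; I≈-0.875017, D=e−e_prev≈-1.500058; u=1·(-0.749908)+2·(-0.875017)+1/2·(-1.500058)≈-3.249971; next y=1/2·(-0.250092)+1/2·(-3.249971)≈-1.750032
n=13: y≈-1.750032, sp=-1, e=sp−y≈0.750032; I≈-0.124986, D=e−e_prev≈1.499940; u=1·0.750032+2·(-0.124986)+1/2·1.499940≈1.250030; next y=1/2·(-1.750032)+1/2·1.250030≈-0.250001
n=14: y≈-0.250001, sp=-1, e=sp−y≈-0.749999; I≈-0.874985, D=e−e_prev≈-1.500031; u=1·(-0.749999)+2·(-0.874985)+1/2·(-1.500031)≈-3.249985; next y=1/2·(-0.250001)+1/2·(-3.249985)≈-1.749993

0 -1 -3.500 0.000
1 -1 1.125 -1.750
2 -1 -3.281 -0.313
3 -1 1.258 -1.797
4 -1 -3.236 -0.270
5 -1 1.258 -1.753
6 -1 -3.247 -0.247
7 -1 1.250 -1.747
8 -1 -3.251 -0.249
9 -1 1.249 -1.750
10 -1 -3.250 -0.250
11 -1 1.250 -1.750
12 -1 -3.250 -0.250
13 -1 1.250 -1.750
14 -1 -3.250 -0.250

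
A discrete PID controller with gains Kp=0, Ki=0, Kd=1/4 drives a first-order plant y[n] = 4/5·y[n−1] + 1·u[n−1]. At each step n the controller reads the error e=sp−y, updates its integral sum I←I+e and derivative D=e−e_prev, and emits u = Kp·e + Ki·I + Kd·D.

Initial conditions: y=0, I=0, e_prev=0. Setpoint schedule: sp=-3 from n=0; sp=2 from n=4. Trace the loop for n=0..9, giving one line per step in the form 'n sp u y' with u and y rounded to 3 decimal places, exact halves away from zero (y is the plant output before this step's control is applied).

0 -3 -0.750 0.000
1 -3 0.188 -0.750
2 -3 -0.084 -0.413
3 -3 0.000 -0.414
4 2 1.229 -0.331
5 2 -0.324 0.964
6 2 0.129 0.448
7 2 -0.010 0.487
8 2 0.027 0.380
9 2 0.012 0.331

(exact arithmetic carried between steps; '≈' marks a value shown rounded to 6 d.p. or computed from one; I and e_prev carry over from the previous line; the table rounds u and y to 3 d.p., halves away from zero)
n=0: y=0, sp=-3, e=sp−y=-3; I=-3, D=e−e_prev=-3; u=0·(-3)+0·(-3)+1/4·(-3)=-0.75; next y=4/5·0+1·(-0.75)=-0.75
n=1: y=-0.75, sp=-3, e=sp−y=-2.25; I=-5.25, D=e−e_prev=0.75; u=0·(-2.25)+0·(-5.25)+1/4·0.75=0.1875; next y=4/5·(-0.75)+1·0.1875=-0.4125
n=2: y=-0.4125, sp=-3, e=sp−y=-2.5875; I=-7.8375, D=e−e_prev=-0.3375; u=0·(-2.5875)+0·(-7.8375)+1/4·(-0.3375)=-0.084375; next y=4/5·(-0.4125)+1·(-0.084375)=-0.414375
n=3: y=-0.414375, sp=-3, e=sp−y=-2.585625; I=-10.423125, D=e−e_prev=0.001875; u=0·(-2.585625)+0·(-10.423125)+1/4·0.001875≈0.000469; next y=4/5·(-0.414375)+1·0.000469≈-0.331031
n=4: y≈-0.331031, sp=2, e=sp−y≈2.331031; I≈-8.092094, D=e−e_prev≈4.916656; u=0·2.331031+0·(-8.092094)+1/4·4.916656≈1.229164; next y=4/5·(-0.331031)+1·1.229164≈0.964339
n=5: y≈0.964339, sp=2, e=sp−y≈1.035661; I≈-7.056433, D=e−e_prev≈-1.295370; u=0·1.035661+0·(-7.056433)+1/4·(-1.295370)≈-0.323843; next y=4/5·0.964339+1·(-0.323843)≈0.447629
n=6: y≈0.447629, sp=2, e=sp−y≈1.552371; I≈-5.504061, D=e−e_prev≈0.516710; u=0·1.552371+0·(-5.504061)+1/4·0.516710≈0.129178; next y=4/5·0.447629+1·0.129178≈0.487281
n=7: y≈0.487281, sp=2, e=sp−y≈1.512719; I≈-3.991342, D=e−e_prev≈-0.039652; u=0·1.512719+0·(-3.991342)+1/4·(-0.039652)≈-0.009913; next y=4/5·0.487281+1·(-0.009913)≈0.379911
n=8: y≈0.379911, sp=2, e=sp−y≈1.620089; I≈-2.371253, D=e−e_prev≈0.107369; u=0·1.620089+0·(-2.371253)+1/4·0.107369≈0.026842; next y=4/5·0.379911+1·0.026842≈0.330771
n=9: y≈0.330771, sp=2, e=sp−y≈1.669229; I≈-0.702025, D=e−e_prev≈0.049140; u=0·1.669229+0·(-0.702025)+1/4·0.049140≈0.012285; next y=4/5·0.330771+1·0.012285≈0.276902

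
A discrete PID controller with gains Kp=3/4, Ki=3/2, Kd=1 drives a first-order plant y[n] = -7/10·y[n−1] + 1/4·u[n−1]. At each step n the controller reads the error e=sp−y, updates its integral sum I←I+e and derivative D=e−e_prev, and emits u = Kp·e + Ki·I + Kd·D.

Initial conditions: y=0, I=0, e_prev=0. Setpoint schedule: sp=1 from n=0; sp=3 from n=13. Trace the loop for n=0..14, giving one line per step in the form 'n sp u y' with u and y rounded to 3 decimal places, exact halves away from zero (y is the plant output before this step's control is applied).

(exact arithmetic carried between steps; '≈' marks a value shown rounded to 6 d.p. or computed from one; I and e_prev carry over from the previous line; the table rounds u and y to 3 d.p., halves away from zero)
n=0: y=0, sp=1, e=sp−y=1; I=1, D=e−e_prev=1; u=3/4·1+3/2·1+1·1=3.25; next y=-7/10·0+1/4·3.25=0.8125
n=1: y=0.8125, sp=1, e=sp−y=0.1875; I=1.1875, D=e−e_prev=-0.8125; u=3/4·0.1875+3/2·1.1875+1·(-0.8125)=1.109375; next y=-7/10·0.8125+1/4·1.109375≈-0.291406
n=2: y≈-0.291406, sp=1, e=sp−y≈1.291406; I≈2.478906, D=e−e_prev≈1.103906; u=3/4·1.291406+3/2·2.478906+1·1.103906≈5.790820; next y=-7/10·(-0.291406)+1/4·5.790820≈1.651689
n=3: y≈1.651689, sp=1, e=sp−y≈-0.651689; I≈1.827217, D=e−e_prev≈-1.943096; u=3/4·(-0.651689)+3/2·1.827217+1·(-1.943096)≈0.308962; next y=-7/10·1.651689+1/4·0.308962≈-1.078942
n=4: y≈-1.078942, sp=1, e=sp−y≈2.078942; I≈3.906159, D=e−e_prev≈2.730631; u=3/4·2.078942+3/2·3.906159+1·2.730631≈10.149076; next y=-7/10·(-1.078942)+1/4·10.149076≈3.292528
n=5: y≈3.292528, sp=1, e=sp−y≈-2.292528; I≈1.613630, D=e−e_prev≈-4.371470; u=3/4·(-2.292528)+3/2·1.613630+1·(-4.371470)≈-3.670421; next y=-7/10·3.292528+1/4·(-3.670421)≈-3.222375
n=6: y≈-3.222375, sp=1, e=sp−y≈4.222375; I≈5.836006, D=e−e_prev≈6.514904; u=3/4·4.222375+3/2·5.836006+1·6.514904≈18.435694; next y=-7/10·(-3.222375)+1/4·18.435694≈6.864586
n=7: y≈6.864586, sp=1, e=sp−y≈-5.864586; I≈-0.028580, D=e−e_prev≈-10.086961; u=3/4·(-5.864586)+3/2·(-0.028580)+1·(-10.086961)≈-14.528272; next y=-7/10·6.864586+1/4·(-14.528272)≈-8.437278
n=8: y≈-8.437278, sp=1, e=sp−y≈9.437278; I≈9.408698, D=e−e_prev≈15.301864; u=3/4·9.437278+3/2·9.408698+1·15.301864≈36.492869; next y=-7/10·(-8.437278)+1/4·36.492869≈15.029312
n=9: y≈15.029312, sp=1, e=sp−y≈-14.029312; I≈-4.620614, D=e−e_prev≈-23.466590; u=3/4·(-14.029312)+3/2·(-4.620614)+1·(-23.466590)≈-40.919496; next y=-7/10·15.029312+1/4·(-40.919496)≈-20.750392
n=10: y≈-20.750392, sp=1, e=sp−y≈21.750392; I≈17.129778, D=e−e_prev≈35.779704; u=3/4·21.750392+3/2·17.129778+1·35.779704≈77.787166; next y=-7/10·(-20.750392)+1/4·77.787166≈33.972066
n=11: y≈33.972066, sp=1, e=sp−y≈-32.972066; I≈-15.842288, D=e−e_prev≈-54.722458; u=3/4·(-32.972066)+3/2·(-15.842288)+1·(-54.722458)≈-103.214940; next y=-7/10·33.972066+1/4·(-103.214940)≈-49.584181
n=12: y≈-49.584181, sp=1, e=sp−y≈50.584181; I≈34.741893, D=e−e_prev≈83.556247; u=3/4·50.584181+3/2·34.741893+1·83.556247≈173.607223; next y=-7/10·(-49.584181)+1/4·173.607223≈78.110733
n=13: y≈78.110733, sp=3, e=sp−y≈-75.110733; I≈-40.368839, D=e−e_prev≈-125.694914; u=3/4·(-75.110733)+3/2·(-40.368839)+1·(-125.694914)≈-242.581222; next y=-7/10·78.110733+1/4·(-242.581222)≈-115.322818
n=14: y≈-115.322818, sp=3, e=sp−y≈118.322818; I≈77.953979, D=e−e_prev≈193.433551; u=3/4·118.322818+3/2·77.953979+1·193.433551≈399.106633; next y=-7/10·(-115.322818)+1/4·399.106633≈180.502631

0 1 3.250 0.000
1 1 1.109 0.813
2 1 5.791 -0.291
3 1 0.309 1.652
4 1 10.149 -1.079
5 1 -3.670 3.293
6 1 18.436 -3.222
7 1 -14.528 6.865
8 1 36.493 -8.437
9 1 -40.919 15.029
10 1 77.787 -20.750
11 1 -103.215 33.972
12 1 173.607 -49.584
13 3 -242.581 78.111
14 3 399.107 -115.323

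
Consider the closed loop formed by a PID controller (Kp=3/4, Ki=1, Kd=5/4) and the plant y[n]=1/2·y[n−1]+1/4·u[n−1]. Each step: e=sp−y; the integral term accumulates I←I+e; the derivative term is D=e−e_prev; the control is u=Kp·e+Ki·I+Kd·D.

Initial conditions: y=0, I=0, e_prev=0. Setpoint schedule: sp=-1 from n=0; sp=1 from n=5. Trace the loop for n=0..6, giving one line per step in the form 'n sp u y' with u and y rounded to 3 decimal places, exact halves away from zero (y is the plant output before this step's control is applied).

0 -1 -3.000 0.000
1 -1 -0.500 -0.750
2 -1 -2.438 -0.500
3 -1 -1.547 -0.859
4 -1 -2.266 -0.816
5 1 4.079 -0.975
6 1 -1.165 0.532

(exact arithmetic carried between steps; '≈' marks a value shown rounded to 6 d.p. or computed from one; I and e_prev carry over from the previous line; the table rounds u and y to 3 d.p., halves away from zero)
n=0: y=0, sp=-1, e=sp−y=-1; I=-1, D=e−e_prev=-1; u=3/4·(-1)+1·(-1)+5/4·(-1)=-3; next y=1/2·0+1/4·(-3)=-0.75
n=1: y=-0.75, sp=-1, e=sp−y=-0.25; I=-1.25, D=e−e_prev=0.75; u=3/4·(-0.25)+1·(-1.25)+5/4·0.75=-0.5; next y=1/2·(-0.75)+1/4·(-0.5)=-0.5
n=2: y=-0.5, sp=-1, e=sp−y=-0.5; I=-1.75, D=e−e_prev=-0.25; u=3/4·(-0.5)+1·(-1.75)+5/4·(-0.25)=-2.4375; next y=1/2·(-0.5)+1/4·(-2.4375)=-0.859375
n=3: y=-0.859375, sp=-1, e=sp−y=-0.140625; I=-1.890625, D=e−e_prev=0.359375; u=3/4·(-0.140625)+1·(-1.890625)+5/4·0.359375=-1.546875; next y=1/2·(-0.859375)+1/4·(-1.546875)≈-0.816406
n=4: y≈-0.816406, sp=-1, e=sp−y≈-0.183594; I≈-2.074219, D=e−e_prev≈-0.042969; u=3/4·(-0.183594)+1·(-2.074219)+5/4·(-0.042969)≈-2.265625; next y=1/2·(-0.816406)+1/4·(-2.265625)≈-0.974609
n=5: y≈-0.974609, sp=1, e=sp−y≈1.974609; I≈-0.099609, D=e−e_prev≈2.158203; u=3/4·1.974609+1·(-0.099609)+5/4·2.158203≈4.079102; next y=1/2·(-0.974609)+1/4·4.079102≈0.532471
n=6: y≈0.532471, sp=1, e=sp−y≈0.467529; I≈0.367920, D=e−e_prev≈-1.507080; u=3/4·0.467529+1·0.367920+5/4·(-1.507080)≈-1.165283; next y=1/2·0.532471+1/4·(-1.165283)≈-0.025085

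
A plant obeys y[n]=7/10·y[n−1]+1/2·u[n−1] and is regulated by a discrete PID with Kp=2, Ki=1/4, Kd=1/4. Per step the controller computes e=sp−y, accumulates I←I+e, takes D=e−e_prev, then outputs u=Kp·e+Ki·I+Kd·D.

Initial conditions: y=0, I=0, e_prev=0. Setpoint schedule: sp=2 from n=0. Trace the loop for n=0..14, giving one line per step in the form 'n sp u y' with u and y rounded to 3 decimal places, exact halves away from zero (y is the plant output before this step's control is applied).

(exact arithmetic carried between steps; '≈' marks a value shown rounded to 6 d.p. or computed from one; I and e_prev carry over from the previous line; the table rounds u and y to 3 d.p., halves away from zero)
n=0: y=0, sp=2, e=sp−y=2; I=2, D=e−e_prev=2; u=2·2+1/4·2+1/4·2=5; next y=7/10·0+1/2·5=2.5
n=1: y=2.5, sp=2, e=sp−y=-0.5; I=1.5, D=e−e_prev=-2.5; u=2·(-0.5)+1/4·1.5+1/4·(-2.5)=-1.25; next y=7/10·2.5+1/2·(-1.25)=1.125
n=2: y=1.125, sp=2, e=sp−y=0.875; I=2.375, D=e−e_prev=1.375; u=2·0.875+1/4·2.375+1/4·1.375=2.6875; next y=7/10·1.125+1/2·2.6875=2.13125
n=3: y=2.13125, sp=2, e=sp−y=-0.13125; I=2.24375, D=e−e_prev=-1.00625; u=2·(-0.13125)+1/4·2.24375+1/4·(-1.00625)=0.046875; next y=7/10·2.13125+1/2·0.046875≈1.515313
n=4: y≈1.515313, sp=2, e=sp−y≈0.484688; I≈2.728438, D=e−e_prev≈0.615938; u=2·0.484688+1/4·2.728438+1/4·0.615938≈1.805469; next y=7/10·1.515313+1/2·1.805469≈1.963453
n=5: y≈1.963453, sp=2, e=sp−y≈0.036547; I≈2.764984, D=e−e_prev≈-0.448141; u=2·0.036547+1/4·2.764984+1/4·(-0.448141)≈0.652305; next y=7/10·1.963453+1/2·0.652305≈1.700570
n=6: y≈1.700570, sp=2, e=sp−y≈0.299430; I≈3.064415, D=e−e_prev≈0.262884; u=2·0.299430+1/4·3.064415+1/4·0.262884≈1.430686; next y=7/10·1.700570+1/2·1.430686≈1.905741
n=7: y≈1.905741, sp=2, e=sp−y≈0.094259; I≈3.158673, D=e−e_prev≈-0.205172; u=2·0.094259+1/4·3.158673+1/4·(-0.205172)≈0.926892; next y=7/10·1.905741+1/2·0.926892≈1.797465
n=8: y≈1.797465, sp=2, e=sp−y≈0.202535; I≈3.361208, D=e−e_prev≈0.108276; u=2·0.202535+1/4·3.361208+1/4·0.108276≈1.272441; next y=7/10·1.797465+1/2·1.272441≈1.894446
n=9: y≈1.894446, sp=2, e=sp−y≈0.105554; I≈3.466762, D=e−e_prev≈-0.096981; u=2·0.105554+1/4·3.466762+1/4·(-0.096981)≈1.053553; next y=7/10·1.894446+1/2·1.053553≈1.852889
n=10: y≈1.852889, sp=2, e=sp−y≈0.147111; I≈3.613873, D=e−e_prev≈0.041557; u=2·0.147111+1/4·3.613873+1/4·0.041557≈1.208080; next y=7/10·1.852889+1/2·1.208080≈1.901062
n=11: y≈1.901062, sp=2, e=sp−y≈0.098938; I≈3.712811, D=e−e_prev≈-0.048173; u=2·0.098938+1/4·3.712811+1/4·(-0.048173)≈1.114035; next y=7/10·1.901062+1/2·1.114035≈1.887761
n=12: y≈1.887761, sp=2, e=sp−y≈0.112239; I≈3.825050, D=e−e_prev≈0.013301; u=2·0.112239+1/4·3.825050+1/4·0.013301≈1.184066; next y=7/10·1.887761+1/2·1.184066≈1.913466
n=13: y≈1.913466, sp=2, e=sp−y≈0.086534; I≈3.911585, D=e−e_prev≈-0.025704; u=2·0.086534+1/4·3.911585+1/4·(-0.025704)≈1.144539; next y=7/10·1.913466+1/2·1.144539≈1.911695
n=14: y≈1.911695, sp=2, e=sp−y≈0.088305; I≈3.999889, D=e−e_prev≈0.001770; u=2·0.088305+1/4·3.999889+1/4·0.001770≈1.177024; next y=7/10·1.911695+1/2·1.177024≈1.926699

0 2 5.000 0.000
1 2 -1.250 2.500
2 2 2.688 1.125
3 2 0.047 2.131
4 2 1.805 1.515
5 2 0.652 1.963
6 2 1.431 1.701
7 2 0.927 1.906
8 2 1.272 1.797
9 2 1.054 1.894
10 2 1.208 1.853
11 2 1.114 1.901
12 2 1.184 1.888
13 2 1.145 1.913
14 2 1.177 1.912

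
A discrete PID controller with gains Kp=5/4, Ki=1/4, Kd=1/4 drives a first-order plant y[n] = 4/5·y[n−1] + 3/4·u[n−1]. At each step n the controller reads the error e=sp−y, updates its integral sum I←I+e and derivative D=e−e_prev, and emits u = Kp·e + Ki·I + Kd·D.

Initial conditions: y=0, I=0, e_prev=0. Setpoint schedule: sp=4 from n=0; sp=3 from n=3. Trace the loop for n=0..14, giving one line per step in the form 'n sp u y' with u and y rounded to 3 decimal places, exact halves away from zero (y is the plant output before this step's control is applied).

(exact arithmetic carried between steps; '≈' marks a value shown rounded to 6 d.p. or computed from one; I and e_prev carry over from the previous line; the table rounds u and y to 3 d.p., halves away from zero)
n=0: y=0, sp=4, e=sp−y=4; I=4, D=e−e_prev=4; u=5/4·4+1/4·4+1/4·4=7; next y=4/5·0+3/4·7=5.25
n=1: y=5.25, sp=4, e=sp−y=-1.25; I=2.75, D=e−e_prev=-5.25; u=5/4·(-1.25)+1/4·2.75+1/4·(-5.25)=-2.1875; next y=4/5·5.25+3/4·(-2.1875)=2.559375
n=2: y=2.559375, sp=4, e=sp−y=1.440625; I=4.190625, D=e−e_prev=2.690625; u=5/4·1.440625+1/4·4.190625+1/4·2.690625≈3.521094; next y=4/5·2.559375+3/4·3.521094≈4.688320
n=3: y≈4.688320, sp=3, e=sp−y≈-1.688320; I≈2.502305, D=e−e_prev≈-3.128945; u=5/4·(-1.688320)+1/4·2.502305+1/4·(-3.128945)≈-2.267061; next y=4/5·4.688320+3/4·(-2.267061)≈2.050361
n=4: y≈2.050361, sp=3, e=sp−y≈0.949639; I≈3.451944, D=e−e_prev≈2.637959; u=5/4·0.949639+1/4·3.451944+1/4·2.637959≈2.709525; next y=4/5·2.050361+3/4·2.709525≈3.672432
n=5: y≈3.672432, sp=3, e=sp−y≈-0.672432; I≈2.779512, D=e−e_prev≈-1.622071; u=5/4·(-0.672432)+1/4·2.779512+1/4·(-1.622071)≈-0.551180; next y=4/5·3.672432+3/4·(-0.551180)≈2.524561
n=6: y≈2.524561, sp=3, e=sp−y≈0.475439; I≈3.254951, D=e−e_prev≈1.147872; u=5/4·0.475439+1/4·3.254951+1/4·1.147872≈1.695005; next y=4/5·2.524561+3/4·1.695005≈3.290902
n=7: y≈3.290902, sp=3, e=sp−y≈-0.290902; I≈2.964049, D=e−e_prev≈-0.766342; u=5/4·(-0.290902)+1/4·2.964049+1/4·(-0.766342)≈0.185799; next y=4/5·3.290902+3/4·0.185799≈2.772071
n=8: y≈2.772071, sp=3, e=sp−y≈0.227929; I≈3.191978, D=e−e_prev≈0.518831; u=5/4·0.227929+1/4·3.191978+1/4·0.518831≈1.212613; next y=4/5·2.772071+3/4·1.212613≈3.127117
n=9: y≈3.127117, sp=3, e=sp−y≈-0.127117; I≈3.064861, D=e−e_prev≈-0.355046; u=5/4·(-0.127117)+1/4·3.064861+1/4·(-0.355046)≈0.518558; next y=4/5·3.127117+3/4·0.518558≈2.890612
n=10: y≈2.890612, sp=3, e=sp−y≈0.109388; I≈3.174249, D=e−e_prev≈0.236505; u=5/4·0.109388+1/4·3.174249+1/4·0.236505≈0.989424; next y=4/5·2.890612+3/4·0.989424≈3.054557
n=11: y≈3.054557, sp=3, e=sp−y≈-0.054557; I≈3.119692, D=e−e_prev≈-0.163946; u=5/4·(-0.054557)+1/4·3.119692+1/4·(-0.163946)≈0.670740; next y=4/5·3.054557+3/4·0.670740≈2.946701
n=12: y≈2.946701, sp=3, e=sp−y≈0.053299; I≈3.172991, D=e−e_prev≈0.107857; u=5/4·0.053299+1/4·3.172991+1/4·0.107857≈0.886836; next y=4/5·2.946701+3/4·0.886836≈3.022488
n=13: y≈3.022488, sp=3, e=sp−y≈-0.022488; I≈3.150503, D=e−e_prev≈-0.075787; u=5/4·(-0.022488)+1/4·3.150503+1/4·(-0.075787)≈0.740570; next y=4/5·3.022488+3/4·0.740570≈2.973417
n=14: y≈2.973417, sp=3, e=sp−y≈0.026583; I≈3.177086, D=e−e_prev≈0.049070; u=5/4·0.026583+1/4·3.177086+1/4·0.049070≈0.839767; next y=4/5·2.973417+3/4·0.839767≈3.008559

0 4 7.000 0.000
1 4 -2.188 5.250
2 4 3.521 2.559
3 3 -2.267 4.688
4 3 2.710 2.050
5 3 -0.551 3.672
6 3 1.695 2.525
7 3 0.186 3.291
8 3 1.213 2.772
9 3 0.519 3.127
10 3 0.989 2.891
11 3 0.671 3.055
12 3 0.887 2.947
13 3 0.741 3.022
14 3 0.840 2.973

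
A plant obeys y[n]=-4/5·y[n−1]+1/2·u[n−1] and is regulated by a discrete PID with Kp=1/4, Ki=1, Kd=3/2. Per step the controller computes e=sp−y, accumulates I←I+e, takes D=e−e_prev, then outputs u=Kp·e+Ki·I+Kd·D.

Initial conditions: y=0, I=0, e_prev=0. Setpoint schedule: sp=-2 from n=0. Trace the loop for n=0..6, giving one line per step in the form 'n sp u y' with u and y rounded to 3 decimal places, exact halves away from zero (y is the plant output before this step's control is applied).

(exact arithmetic carried between steps; '≈' marks a value shown rounded to 6 d.p. or computed from one; I and e_prev carry over from the previous line; the table rounds u and y to 3 d.p., halves away from zero)
n=0: y=0, sp=-2, e=sp−y=-2; I=-2, D=e−e_prev=-2; u=1/4·(-2)+1·(-2)+3/2·(-2)=-5.5; next y=-4/5·0+1/2·(-5.5)=-2.75
n=1: y=-2.75, sp=-2, e=sp−y=0.75; I=-1.25, D=e−e_prev=2.75; u=1/4·0.75+1·(-1.25)+3/2·2.75=3.0625; next y=-4/5·(-2.75)+1/2·3.0625=3.73125
n=2: y=3.73125, sp=-2, e=sp−y=-5.73125; I=-6.98125, D=e−e_prev=-6.48125; u=1/4·(-5.73125)+1·(-6.98125)+3/2·(-6.48125)≈-18.135938; next y=-4/5·3.73125+1/2·(-18.135938)≈-12.052969
n=3: y≈-12.052969, sp=-2, e=sp−y≈10.052969; I≈3.071719, D=e−e_prev≈15.784219; u=1/4·10.052969+1·3.071719+3/2·15.784219≈29.261289; next y=-4/5·(-12.052969)+1/2·29.261289≈24.273020
n=4: y≈24.273020, sp=-2, e=sp−y≈-26.273020; I≈-23.201301, D=e−e_prev≈-36.325988; u=1/4·(-26.273020)+1·(-23.201301)+3/2·(-36.325988)≈-84.258538; next y=-4/5·24.273020+1/2·(-84.258538)≈-61.547685
n=5: y≈-61.547685, sp=-2, e=sp−y≈59.547685; I≈36.346384, D=e−e_prev≈85.820704; u=1/4·59.547685+1·36.346384+3/2·85.820704≈179.964361; next y=-4/5·(-61.547685)+1/2·179.964361≈139.220328
n=6: y≈139.220328, sp=-2, e=sp−y≈-141.220328; I≈-104.873945, D=e−e_prev≈-200.768013; u=1/4·(-141.220328)+1·(-104.873945)+3/2·(-200.768013)≈-441.331046; next y=-4/5·139.220328+1/2·(-441.331046)≈-332.041786

0 -2 -5.500 0.000
1 -2 3.063 -2.750
2 -2 -18.136 3.731
3 -2 29.261 -12.053
4 -2 -84.259 24.273
5 -2 179.964 -61.548
6 -2 -441.331 139.220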